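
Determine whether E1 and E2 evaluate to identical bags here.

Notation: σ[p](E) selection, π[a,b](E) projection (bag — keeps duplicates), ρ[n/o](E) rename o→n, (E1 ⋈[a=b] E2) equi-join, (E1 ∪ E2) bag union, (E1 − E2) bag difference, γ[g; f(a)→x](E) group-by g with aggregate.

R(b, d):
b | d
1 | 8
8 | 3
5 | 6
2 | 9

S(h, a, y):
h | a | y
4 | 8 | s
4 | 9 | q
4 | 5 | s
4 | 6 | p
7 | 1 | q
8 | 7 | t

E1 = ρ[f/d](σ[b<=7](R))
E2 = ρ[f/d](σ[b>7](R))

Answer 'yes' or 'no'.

E1 subexpression sizes:
  R → 4
  σ[b<=7](R) → 3
  ρ[f/d](σ[b<=7](R)) → 3
E2 subexpression sizes:
  R → 4
  σ[b>7](R) → 1
  ρ[f/d](σ[b>7](R)) → 1

E1 result:
b | f
1 | 8
2 | 9
5 | 6
E2 result:
b | f
8 | 3
Witness: (2, 9) appears 1× in E1 but 0× in E2.

no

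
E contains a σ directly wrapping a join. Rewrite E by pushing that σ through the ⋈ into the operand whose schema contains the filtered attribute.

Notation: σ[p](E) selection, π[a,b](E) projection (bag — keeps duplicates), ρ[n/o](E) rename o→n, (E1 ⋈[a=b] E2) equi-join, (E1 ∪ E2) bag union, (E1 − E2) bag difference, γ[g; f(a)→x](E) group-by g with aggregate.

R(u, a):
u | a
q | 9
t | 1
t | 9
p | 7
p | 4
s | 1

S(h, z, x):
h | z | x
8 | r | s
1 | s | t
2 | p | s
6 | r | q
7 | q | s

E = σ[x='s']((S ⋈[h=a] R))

σ filters on x, owned by the left side.
E' = (σ[x='s'](S) ⋈[h=a] R)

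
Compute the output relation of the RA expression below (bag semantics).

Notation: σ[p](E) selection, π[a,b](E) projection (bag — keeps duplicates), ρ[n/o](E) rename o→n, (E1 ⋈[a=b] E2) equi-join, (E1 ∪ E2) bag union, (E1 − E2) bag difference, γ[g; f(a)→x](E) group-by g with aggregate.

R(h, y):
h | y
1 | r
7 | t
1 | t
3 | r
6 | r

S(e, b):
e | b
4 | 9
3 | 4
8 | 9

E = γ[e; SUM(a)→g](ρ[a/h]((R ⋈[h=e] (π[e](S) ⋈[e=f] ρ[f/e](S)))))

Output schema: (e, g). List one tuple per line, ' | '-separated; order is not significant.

Subexpression sizes:
  R → 5
  S → 3
  π[e](S) → 3
  S → 3
  ρ[f/e](S) → 3
  (π[e](S) ⋈[e=f] ρ[f/e](S)) → 3
  (R ⋈[h=e] (π[e](S) ⋈[e=f] ρ[f/e](S))) → 1
  ρ[a/h]((R ⋈[h=e] (π[e](S) ⋈[e=f] ρ[f/e](S)))) → 1
  γ[e; SUM(a)→g](ρ[a/h]((R ⋈[h=e] (π[e](S) ⋈[e=f] ρ[f/e](S))))) → 1

== RESULT ==
e | g
3 | 3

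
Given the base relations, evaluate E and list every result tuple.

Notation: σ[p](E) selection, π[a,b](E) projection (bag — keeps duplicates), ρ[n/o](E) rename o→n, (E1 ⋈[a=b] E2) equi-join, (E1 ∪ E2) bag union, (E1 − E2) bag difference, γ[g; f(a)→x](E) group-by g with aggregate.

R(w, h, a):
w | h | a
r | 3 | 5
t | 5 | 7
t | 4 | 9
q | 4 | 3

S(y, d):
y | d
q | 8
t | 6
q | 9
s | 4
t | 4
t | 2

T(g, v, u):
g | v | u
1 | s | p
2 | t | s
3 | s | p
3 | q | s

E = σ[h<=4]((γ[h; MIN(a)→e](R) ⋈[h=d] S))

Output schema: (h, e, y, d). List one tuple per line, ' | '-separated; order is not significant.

Per-node cardinality:
  R → 4
  γ[h; MIN(a)→e](R) → 3
  S → 6
  (γ[h; MIN(a)→e](R) ⋈[h=d] S) → 2
  σ[h<=4]((γ[h; MIN(a)→e](R) ⋈[h=d] S)) → 2

== RESULT ==
h | e | y | d
4 | 3 | s | 4
4 | 3 | t | 4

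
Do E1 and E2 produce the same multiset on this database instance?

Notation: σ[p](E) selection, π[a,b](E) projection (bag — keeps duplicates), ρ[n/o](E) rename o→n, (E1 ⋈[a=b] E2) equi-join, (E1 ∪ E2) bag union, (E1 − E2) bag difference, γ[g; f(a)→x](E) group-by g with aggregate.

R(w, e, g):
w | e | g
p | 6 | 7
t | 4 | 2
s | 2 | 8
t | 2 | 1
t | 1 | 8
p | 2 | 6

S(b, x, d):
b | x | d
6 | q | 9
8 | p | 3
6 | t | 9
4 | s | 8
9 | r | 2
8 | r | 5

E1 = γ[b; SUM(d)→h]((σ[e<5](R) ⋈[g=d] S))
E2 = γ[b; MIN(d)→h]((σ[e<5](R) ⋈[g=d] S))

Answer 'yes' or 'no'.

E1 row counts bottom-up:
  R → 6
  σ[e<5](R) → 5
  S → 6
  (σ[e<5](R) ⋈[g=d] S) → 3
  γ[b; SUM(d)→h]((σ[e<5](R) ⋈[g=d] S)) → 2
E2 row counts bottom-up:
  R → 6
  σ[e<5](R) → 5
  S → 6
  (σ[e<5](R) ⋈[g=d] S) → 3
  γ[b; MIN(d)→h]((σ[e<5](R) ⋈[g=d] S)) → 2

E1 result:
b | h
4 | 16
9 | 2
E2 result:
b | h
4 | 8
9 | 2
Witness: (4, 16) appears 1× in E1 but 0× in E2.

no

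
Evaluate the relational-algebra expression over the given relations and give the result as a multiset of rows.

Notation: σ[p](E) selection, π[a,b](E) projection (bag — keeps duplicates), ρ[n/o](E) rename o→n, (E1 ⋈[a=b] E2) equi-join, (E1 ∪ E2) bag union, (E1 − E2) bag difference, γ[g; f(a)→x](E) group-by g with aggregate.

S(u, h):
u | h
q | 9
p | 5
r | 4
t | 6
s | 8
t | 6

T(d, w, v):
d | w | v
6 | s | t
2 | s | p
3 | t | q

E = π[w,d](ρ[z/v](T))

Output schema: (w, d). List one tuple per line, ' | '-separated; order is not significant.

Per-node cardinality:
  T → 3
  ρ[z/v](T) → 3
  π[w,d](ρ[z/v](T)) → 3

== RESULT ==
w | d
s | 2
s | 6
t | 3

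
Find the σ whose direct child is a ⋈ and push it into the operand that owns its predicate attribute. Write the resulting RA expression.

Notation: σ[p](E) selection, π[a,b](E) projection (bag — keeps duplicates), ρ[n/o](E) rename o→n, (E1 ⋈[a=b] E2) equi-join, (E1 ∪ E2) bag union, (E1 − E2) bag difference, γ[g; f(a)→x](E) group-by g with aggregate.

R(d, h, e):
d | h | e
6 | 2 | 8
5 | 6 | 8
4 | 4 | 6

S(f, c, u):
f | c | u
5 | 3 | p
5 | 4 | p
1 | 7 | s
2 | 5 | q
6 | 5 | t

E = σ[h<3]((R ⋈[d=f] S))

σ filters on h, owned by the left side.
E' = (σ[h<3](R) ⋈[d=f] S)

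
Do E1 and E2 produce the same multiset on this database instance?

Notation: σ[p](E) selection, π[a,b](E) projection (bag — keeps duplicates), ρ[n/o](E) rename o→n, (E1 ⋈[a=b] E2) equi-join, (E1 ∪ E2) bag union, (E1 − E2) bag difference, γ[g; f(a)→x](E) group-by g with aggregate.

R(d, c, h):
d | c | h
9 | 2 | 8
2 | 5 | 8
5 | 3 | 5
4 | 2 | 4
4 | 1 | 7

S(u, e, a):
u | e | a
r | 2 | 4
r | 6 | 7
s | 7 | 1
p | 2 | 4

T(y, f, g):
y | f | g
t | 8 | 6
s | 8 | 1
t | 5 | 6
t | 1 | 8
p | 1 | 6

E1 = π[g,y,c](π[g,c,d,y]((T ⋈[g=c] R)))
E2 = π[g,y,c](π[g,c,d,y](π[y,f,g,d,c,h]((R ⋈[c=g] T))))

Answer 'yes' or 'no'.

E1 per-node cardinality:
  T → 5
  R → 5
  (T ⋈[g=c] R) → 1
  π[g,c,d,y]((T ⋈[g=c] R)) → 1
  π[g,y,c](π[g,c,d,y]((T ⋈[g=c] R))) → 1
E2 per-node cardinality:
  R → 5
  T → 5
  (R ⋈[c=g] T) → 1
  π[y,f,g,d,c,h]((R ⋈[c=g] T)) → 1
  π[g,c,d,y](π[y,f,g,d,c,h]((R ⋈[c=g] T))) → 1
  π[g,y,c](π[g,c,d,y](π[y,f,g,d,c,h]((R ⋈[c=g] T)))) → 1

E1 and E2 produce the same multiset:
g | y | c
1 | s | 1

yes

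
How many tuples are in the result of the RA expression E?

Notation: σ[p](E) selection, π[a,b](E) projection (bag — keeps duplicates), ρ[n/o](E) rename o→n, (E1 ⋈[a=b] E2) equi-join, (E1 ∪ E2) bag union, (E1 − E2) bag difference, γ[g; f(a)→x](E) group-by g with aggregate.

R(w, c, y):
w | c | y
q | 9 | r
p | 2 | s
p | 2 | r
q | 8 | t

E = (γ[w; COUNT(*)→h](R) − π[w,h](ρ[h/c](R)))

Subexpression sizes:
  R → 4
  γ[w; COUNT(*)→h](R) → 2
  R → 4
  ρ[h/c](R) → 4
  π[w,h](ρ[h/c](R)) → 4
  (γ[w; COUNT(*)→h](R) − π[w,h](ρ[h/c](R))) → 1

|E| = 1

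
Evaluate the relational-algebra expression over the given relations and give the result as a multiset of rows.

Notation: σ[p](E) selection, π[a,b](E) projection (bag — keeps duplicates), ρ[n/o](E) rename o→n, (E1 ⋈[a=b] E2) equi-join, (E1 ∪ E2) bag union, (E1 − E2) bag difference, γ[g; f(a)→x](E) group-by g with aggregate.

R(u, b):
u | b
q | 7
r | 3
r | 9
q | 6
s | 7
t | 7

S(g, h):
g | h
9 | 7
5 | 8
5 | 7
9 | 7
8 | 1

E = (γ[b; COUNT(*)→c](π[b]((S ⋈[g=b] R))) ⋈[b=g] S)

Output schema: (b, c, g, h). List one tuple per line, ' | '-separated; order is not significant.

Row counts bottom-up:
  S → 5
  R → 6
  (S ⋈[g=b] R) → 2
  π[b]((S ⋈[g=b] R)) → 2
  γ[b; COUNT(*)→c](π[b]((S ⋈[g=b] R))) → 1
  S → 5
  (γ[b; COUNT(*)→c](π[b]((S ⋈[g=b] R))) ⋈[b=g] S) → 2

== RESULT ==
b | c | g | h
9 | 2 | 9 | 7
9 | 2 | 9 | 7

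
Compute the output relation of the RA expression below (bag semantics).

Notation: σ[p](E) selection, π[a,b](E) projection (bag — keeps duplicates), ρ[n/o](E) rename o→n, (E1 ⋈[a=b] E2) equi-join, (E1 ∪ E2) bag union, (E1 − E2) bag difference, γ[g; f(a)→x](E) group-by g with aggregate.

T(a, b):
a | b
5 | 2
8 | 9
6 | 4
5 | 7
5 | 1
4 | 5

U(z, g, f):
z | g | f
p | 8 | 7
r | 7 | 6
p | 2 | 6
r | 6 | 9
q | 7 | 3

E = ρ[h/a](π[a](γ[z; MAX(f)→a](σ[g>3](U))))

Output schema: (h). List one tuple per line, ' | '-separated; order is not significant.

Per-node cardinality:
  U → 5
  σ[g>3](U) → 4
  γ[z; MAX(f)→a](σ[g>3](U)) → 3
  π[a](γ[z; MAX(f)→a](σ[g>3](U))) → 3
  ρ[h/a](π[a](γ[z; MAX(f)→a](σ[g>3](U)))) → 3

== RESULT ==
h
3
7
9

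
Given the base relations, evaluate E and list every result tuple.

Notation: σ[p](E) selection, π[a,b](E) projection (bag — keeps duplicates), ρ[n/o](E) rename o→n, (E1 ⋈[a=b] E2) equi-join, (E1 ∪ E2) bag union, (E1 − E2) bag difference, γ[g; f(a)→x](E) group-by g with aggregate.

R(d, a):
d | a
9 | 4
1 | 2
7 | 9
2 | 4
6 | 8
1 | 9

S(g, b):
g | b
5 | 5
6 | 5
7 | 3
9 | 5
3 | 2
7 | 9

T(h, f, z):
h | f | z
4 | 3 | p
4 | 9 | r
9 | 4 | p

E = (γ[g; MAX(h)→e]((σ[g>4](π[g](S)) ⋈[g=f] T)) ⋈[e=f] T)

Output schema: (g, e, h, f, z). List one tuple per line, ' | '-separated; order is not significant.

Stepwise |·|:
  S → 6
  π[g](S) → 6
  σ[g>4](π[g](S)) → 5
  T → 3
  (σ[g>4](π[g](S)) ⋈[g=f] T) → 1
  γ[g; MAX(h)→e]((σ[g>4](π[g](S)) ⋈[g=f] T)) → 1
  T → 3
  (γ[g; MAX(h)→e]((σ[g>4](π[g](S)) ⋈[g=f] T)) ⋈[e=f] T) → 1

== RESULT ==
g | e | h | f | z
9 | 4 | 9 | 4 | p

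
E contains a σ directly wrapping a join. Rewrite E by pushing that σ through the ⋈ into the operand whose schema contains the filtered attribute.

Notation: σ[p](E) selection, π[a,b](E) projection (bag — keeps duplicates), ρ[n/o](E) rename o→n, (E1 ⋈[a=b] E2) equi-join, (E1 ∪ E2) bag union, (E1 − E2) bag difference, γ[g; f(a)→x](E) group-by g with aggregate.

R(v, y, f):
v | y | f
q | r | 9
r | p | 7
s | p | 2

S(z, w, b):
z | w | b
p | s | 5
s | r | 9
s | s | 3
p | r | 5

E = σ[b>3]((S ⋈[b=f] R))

σ filters on b, owned by the left side.
E' = (σ[b>3](S) ⋈[b=f] R)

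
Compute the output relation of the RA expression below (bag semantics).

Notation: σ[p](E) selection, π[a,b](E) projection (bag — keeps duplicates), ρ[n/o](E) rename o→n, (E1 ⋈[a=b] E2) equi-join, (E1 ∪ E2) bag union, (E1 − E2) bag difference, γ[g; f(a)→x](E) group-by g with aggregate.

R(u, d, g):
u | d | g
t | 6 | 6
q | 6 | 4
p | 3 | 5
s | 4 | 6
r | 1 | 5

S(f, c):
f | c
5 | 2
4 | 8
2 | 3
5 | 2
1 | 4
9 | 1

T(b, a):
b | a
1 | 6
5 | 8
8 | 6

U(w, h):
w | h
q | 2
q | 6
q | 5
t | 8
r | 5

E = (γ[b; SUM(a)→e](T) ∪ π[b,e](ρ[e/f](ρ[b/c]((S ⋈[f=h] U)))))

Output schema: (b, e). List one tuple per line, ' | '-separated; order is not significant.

Stepwise |·|:
  T → 3
  γ[b; SUM(a)→e](T) → 3
  S → 6
  U → 5
  (S ⋈[f=h] U) → 5
  ρ[b/c]((S ⋈[f=h] U)) → 5
  ρ[e/f](ρ[b/c]((S ⋈[f=h] U))) → 5
  π[b,e](ρ[e/f](ρ[b/c]((S ⋈[f=h] U)))) → 5
  (γ[b; SUM(a)→e](T) ∪ π[b,e](ρ[e/f](ρ[b/c]((S ⋈[f=h] U))))) → 8

== RESULT ==
b | e
1 | 6
2 | 5
2 | 5
2 | 5
2 | 5
3 | 2
5 | 8
8 | 6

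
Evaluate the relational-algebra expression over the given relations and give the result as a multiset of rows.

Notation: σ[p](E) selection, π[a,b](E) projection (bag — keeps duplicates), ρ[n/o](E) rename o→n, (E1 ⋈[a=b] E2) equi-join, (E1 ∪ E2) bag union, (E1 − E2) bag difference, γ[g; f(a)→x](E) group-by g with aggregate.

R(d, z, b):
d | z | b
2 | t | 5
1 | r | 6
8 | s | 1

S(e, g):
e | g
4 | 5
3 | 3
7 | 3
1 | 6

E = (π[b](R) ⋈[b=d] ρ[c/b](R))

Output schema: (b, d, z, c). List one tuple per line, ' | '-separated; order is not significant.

Per-node cardinality:
  R → 3
  π[b](R) → 3
  R → 3
  ρ[c/b](R) → 3
  (π[b](R) ⋈[b=d] ρ[c/b](R)) → 1

== RESULT ==
b | d | z | c
1 | 1 | r | 6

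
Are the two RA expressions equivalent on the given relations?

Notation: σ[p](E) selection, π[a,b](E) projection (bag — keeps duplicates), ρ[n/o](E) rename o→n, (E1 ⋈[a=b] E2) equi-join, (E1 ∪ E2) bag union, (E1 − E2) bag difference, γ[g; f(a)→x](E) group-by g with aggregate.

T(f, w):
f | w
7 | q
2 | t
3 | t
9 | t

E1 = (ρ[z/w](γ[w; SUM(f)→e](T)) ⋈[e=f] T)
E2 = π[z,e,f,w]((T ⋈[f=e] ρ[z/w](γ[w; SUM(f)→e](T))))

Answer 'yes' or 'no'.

E1 subexpression sizes:
  T → 4
  γ[w; SUM(f)→e](T) → 2
  ρ[z/w](γ[w; SUM(f)→e](T)) → 2
  T → 4
  (ρ[z/w](γ[w; SUM(f)→e](T)) ⋈[e=f] T) → 1
E2 subexpression sizes:
  T → 4
  T → 4
  γ[w; SUM(f)→e](T) → 2
  ρ[z/w](γ[w; SUM(f)→e](T)) → 2
  (T ⋈[f=e] ρ[z/w](γ[w; SUM(f)→e](T))) → 1
  π[z,e,f,w]((T ⋈[f=e] ρ[z/w](γ[w; SUM(f)→e](T)))) → 1

E1 and E2 produce the same multiset:
z | e | f | w
q | 7 | 7 | q

yes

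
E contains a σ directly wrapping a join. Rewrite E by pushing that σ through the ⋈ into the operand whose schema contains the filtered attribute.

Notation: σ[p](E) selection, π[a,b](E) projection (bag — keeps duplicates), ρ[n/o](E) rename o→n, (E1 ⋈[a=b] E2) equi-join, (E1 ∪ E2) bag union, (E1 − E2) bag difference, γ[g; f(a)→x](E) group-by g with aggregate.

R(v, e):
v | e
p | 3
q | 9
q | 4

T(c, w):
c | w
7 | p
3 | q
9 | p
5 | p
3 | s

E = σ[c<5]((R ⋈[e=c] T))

σ filters on c, owned by the right side.
E' = (R ⋈[e=c] σ[c<5](T))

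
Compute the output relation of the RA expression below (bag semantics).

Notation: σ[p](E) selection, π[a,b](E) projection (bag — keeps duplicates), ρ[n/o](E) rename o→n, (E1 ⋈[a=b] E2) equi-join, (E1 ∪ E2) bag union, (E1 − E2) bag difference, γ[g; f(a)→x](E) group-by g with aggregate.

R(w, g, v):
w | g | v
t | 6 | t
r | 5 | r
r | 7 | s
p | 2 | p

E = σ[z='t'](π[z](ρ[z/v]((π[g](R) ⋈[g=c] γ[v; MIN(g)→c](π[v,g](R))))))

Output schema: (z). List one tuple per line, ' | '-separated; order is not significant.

Subexpression sizes:
  R → 4
  π[g](R) → 4
  R → 4
  π[v,g](R) → 4
  γ[v; MIN(g)→c](π[v,g](R)) → 4
  (π[g](R) ⋈[g=c] γ[v; MIN(g)→c](π[v,g](R))) → 4
  ρ[z/v]((π[g](R) ⋈[g=c] γ[v; MIN(g)→c](π[v,g](R)))) → 4
  π[z](ρ[z/v]((π[g](R) ⋈[g=c] γ[v; MIN(g)→c](π[v,g](R))))) → 4
  σ[z='t'](π[z](ρ[z/v]((π[g](R) ⋈[g=c] γ[v; MIN(g)→c](π[v,g](R)))))) → 1

== RESULT ==
z
t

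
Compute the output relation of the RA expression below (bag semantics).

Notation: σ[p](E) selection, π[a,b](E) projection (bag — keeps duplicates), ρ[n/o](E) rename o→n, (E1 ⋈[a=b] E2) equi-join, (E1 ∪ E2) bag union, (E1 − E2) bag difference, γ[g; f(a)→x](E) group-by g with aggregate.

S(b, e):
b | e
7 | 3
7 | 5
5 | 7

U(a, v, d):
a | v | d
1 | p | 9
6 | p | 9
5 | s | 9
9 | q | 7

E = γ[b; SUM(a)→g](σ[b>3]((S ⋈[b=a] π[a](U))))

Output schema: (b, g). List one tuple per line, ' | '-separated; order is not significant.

Subexpression sizes:
  S → 3
  U → 4
  π[a](U) → 4
  (S ⋈[b=a] π[a](U)) → 1
  σ[b>3]((S ⋈[b=a] π[a](U))) → 1
  γ[b; SUM(a)→g](σ[b>3]((S ⋈[b=a] π[a](U)))) → 1

== RESULT ==
b | g
5 | 5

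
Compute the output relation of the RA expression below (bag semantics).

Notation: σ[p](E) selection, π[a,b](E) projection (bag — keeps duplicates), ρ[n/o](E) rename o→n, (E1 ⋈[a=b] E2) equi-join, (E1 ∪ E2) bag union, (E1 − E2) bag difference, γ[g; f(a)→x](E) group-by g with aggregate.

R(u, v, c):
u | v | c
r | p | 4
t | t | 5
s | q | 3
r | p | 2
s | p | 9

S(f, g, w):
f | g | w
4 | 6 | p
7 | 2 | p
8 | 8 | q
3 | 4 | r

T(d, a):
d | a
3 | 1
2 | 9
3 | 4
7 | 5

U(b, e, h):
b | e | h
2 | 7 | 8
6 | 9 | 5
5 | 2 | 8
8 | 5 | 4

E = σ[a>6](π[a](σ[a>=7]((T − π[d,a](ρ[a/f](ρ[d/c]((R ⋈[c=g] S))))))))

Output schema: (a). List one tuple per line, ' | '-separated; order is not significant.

Row counts bottom-up:
  T → 4
  R → 5
  S → 4
  (R ⋈[c=g] S) → 2
  ρ[d/c]((R ⋈[c=g] S)) → 2
  ρ[a/f](ρ[d/c]((R ⋈[c=g] S))) → 2
  π[d,a](ρ[a/f](ρ[d/c]((R ⋈[c=g] S)))) → 2
  (T − π[d,a](ρ[a/f](ρ[d/c]((R ⋈[c=g] S))))) → 4
  σ[a>=7]((T − π[d,a](ρ[a/f](ρ[d/c]((R ⋈[c=g] S)))))) → 1
  π[a](σ[a>=7]((T − π[d,a](ρ[a/f](ρ[d/c]((R ⋈[c=g] S))))))) → 1
  σ[a>6](π[a](σ[a>=7]((T − π[d,a](ρ[a/f](ρ[d/c]((R ⋈[c=g] S)))))))) → 1

== RESULT ==
a
9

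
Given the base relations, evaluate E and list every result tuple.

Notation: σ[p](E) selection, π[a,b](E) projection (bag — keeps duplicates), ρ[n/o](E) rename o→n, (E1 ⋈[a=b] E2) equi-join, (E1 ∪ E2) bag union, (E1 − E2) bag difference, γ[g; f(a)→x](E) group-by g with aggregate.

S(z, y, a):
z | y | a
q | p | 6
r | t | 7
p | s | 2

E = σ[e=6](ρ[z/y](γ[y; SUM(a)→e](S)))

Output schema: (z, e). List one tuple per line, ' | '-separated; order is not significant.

Subexpression sizes:
  S → 3
  γ[y; SUM(a)→e](S) → 3
  ρ[z/y](γ[y; SUM(a)→e](S)) → 3
  σ[e=6](ρ[z/y](γ[y; SUM(a)→e](S))) → 1

== RESULT ==
z | e
p | 6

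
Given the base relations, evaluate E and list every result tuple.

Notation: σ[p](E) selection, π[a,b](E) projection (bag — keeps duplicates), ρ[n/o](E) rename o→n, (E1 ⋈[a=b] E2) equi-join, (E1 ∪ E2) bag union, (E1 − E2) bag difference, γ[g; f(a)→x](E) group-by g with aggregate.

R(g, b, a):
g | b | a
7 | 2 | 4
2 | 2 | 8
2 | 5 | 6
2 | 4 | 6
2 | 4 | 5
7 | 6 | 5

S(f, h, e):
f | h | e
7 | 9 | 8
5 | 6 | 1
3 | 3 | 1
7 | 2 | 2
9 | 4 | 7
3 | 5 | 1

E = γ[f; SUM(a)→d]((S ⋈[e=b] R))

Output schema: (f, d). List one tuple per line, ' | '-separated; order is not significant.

Stepwise |·|:
  S → 6
  R → 6
  (S ⋈[e=b] R) → 2
  γ[f; SUM(a)→d]((S ⋈[e=b] R)) → 1

== RESULT ==
f | d
7 | 12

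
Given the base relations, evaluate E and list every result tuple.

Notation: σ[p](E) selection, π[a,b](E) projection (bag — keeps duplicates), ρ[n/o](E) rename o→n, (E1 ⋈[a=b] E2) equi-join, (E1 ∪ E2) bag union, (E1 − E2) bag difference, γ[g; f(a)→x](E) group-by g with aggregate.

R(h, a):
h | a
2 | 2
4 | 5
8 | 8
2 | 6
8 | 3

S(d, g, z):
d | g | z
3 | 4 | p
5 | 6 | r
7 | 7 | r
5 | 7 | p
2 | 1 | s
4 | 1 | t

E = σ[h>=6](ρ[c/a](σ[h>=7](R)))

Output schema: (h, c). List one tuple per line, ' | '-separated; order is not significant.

Stepwise |·|:
  R → 5
  σ[h>=7](R) → 2
  ρ[c/a](σ[h>=7](R)) → 2
  σ[h>=6](ρ[c/a](σ[h>=7](R))) → 2

== RESULT ==
h | c
8 | 3
8 | 8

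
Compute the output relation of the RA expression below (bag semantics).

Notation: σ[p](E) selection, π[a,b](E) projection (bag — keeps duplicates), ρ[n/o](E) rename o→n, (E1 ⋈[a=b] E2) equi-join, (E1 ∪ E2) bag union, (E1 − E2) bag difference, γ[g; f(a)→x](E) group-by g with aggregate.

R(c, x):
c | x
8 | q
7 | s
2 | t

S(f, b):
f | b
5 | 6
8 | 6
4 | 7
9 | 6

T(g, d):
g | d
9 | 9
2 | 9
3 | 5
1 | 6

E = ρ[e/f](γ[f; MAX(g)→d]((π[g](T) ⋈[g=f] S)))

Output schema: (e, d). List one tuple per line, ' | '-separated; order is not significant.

Per-node cardinality:
  T → 4
  π[g](T) → 4
  S → 4
  (π[g](T) ⋈[g=f] S) → 1
  γ[f; MAX(g)→d]((π[g](T) ⋈[g=f] S)) → 1
  ρ[e/f](γ[f; MAX(g)→d]((π[g](T) ⋈[g=f] S))) → 1

== RESULT ==
e | d
9 | 9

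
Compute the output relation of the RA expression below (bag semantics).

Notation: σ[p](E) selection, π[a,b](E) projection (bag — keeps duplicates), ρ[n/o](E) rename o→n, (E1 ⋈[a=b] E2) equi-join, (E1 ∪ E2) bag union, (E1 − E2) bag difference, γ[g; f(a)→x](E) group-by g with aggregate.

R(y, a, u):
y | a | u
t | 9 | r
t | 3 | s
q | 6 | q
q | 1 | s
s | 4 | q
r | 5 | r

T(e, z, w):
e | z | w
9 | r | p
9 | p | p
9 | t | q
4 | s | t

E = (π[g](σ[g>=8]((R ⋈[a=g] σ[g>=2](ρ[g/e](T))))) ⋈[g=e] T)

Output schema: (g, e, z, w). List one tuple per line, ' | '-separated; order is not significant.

Per-node cardinality:
  R → 6
  T → 4
  ρ[g/e](T) → 4
  σ[g>=2](ρ[g/e](T)) → 4
  (R ⋈[a=g] σ[g>=2](ρ[g/e](T))) → 4
  σ[g>=8]((R ⋈[a=g] σ[g>=2](ρ[g/e](T)))) → 3
  π[g](σ[g>=8]((R ⋈[a=g] σ[g>=2](ρ[g/e](T))))) → 3
  T → 4
  (π[g](σ[g>=8]((R ⋈[a=g] σ[g>=2](ρ[g/e](T))))) ⋈[g=e] T) → 9

== RESULT ==
g | e | z | w
9 | 9 | p | p
9 | 9 | p | p
9 | 9 | p | p
9 | 9 | r | p
9 | 9 | r | p
9 | 9 | r | p
9 | 9 | t | q
9 | 9 | t | q
9 | 9 | t | q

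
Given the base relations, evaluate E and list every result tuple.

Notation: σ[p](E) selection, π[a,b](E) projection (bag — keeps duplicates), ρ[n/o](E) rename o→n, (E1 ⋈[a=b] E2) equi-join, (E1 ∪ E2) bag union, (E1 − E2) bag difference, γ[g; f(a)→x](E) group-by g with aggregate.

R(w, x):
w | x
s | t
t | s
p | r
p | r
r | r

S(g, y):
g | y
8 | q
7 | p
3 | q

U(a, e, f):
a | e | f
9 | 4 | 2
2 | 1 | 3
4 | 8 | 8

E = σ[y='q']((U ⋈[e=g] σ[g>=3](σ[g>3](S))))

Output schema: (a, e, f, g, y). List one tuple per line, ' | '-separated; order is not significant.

Stepwise |·|:
  U → 3
  S → 3
  σ[g>3](S) → 2
  σ[g>=3](σ[g>3](S)) → 2
  (U ⋈[e=g] σ[g>=3](σ[g>3](S))) → 1
  σ[y='q']((U ⋈[e=g] σ[g>=3](σ[g>3](S)))) → 1

== RESULT ==
a | e | f | g | y
4 | 8 | 8 | 8 | q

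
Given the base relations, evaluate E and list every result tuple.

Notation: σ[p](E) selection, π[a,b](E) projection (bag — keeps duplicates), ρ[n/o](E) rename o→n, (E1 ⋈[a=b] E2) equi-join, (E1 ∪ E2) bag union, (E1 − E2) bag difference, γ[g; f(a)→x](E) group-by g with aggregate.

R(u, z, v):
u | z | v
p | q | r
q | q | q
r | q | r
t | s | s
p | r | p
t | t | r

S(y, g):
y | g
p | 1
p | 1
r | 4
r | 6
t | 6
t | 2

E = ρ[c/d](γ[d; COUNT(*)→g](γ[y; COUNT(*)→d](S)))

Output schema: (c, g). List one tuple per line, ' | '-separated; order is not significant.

Subexpression sizes:
  S → 6
  γ[y; COUNT(*)→d](S) → 3
  γ[d; COUNT(*)→g](γ[y; COUNT(*)→d](S)) → 1
  ρ[c/d](γ[d; COUNT(*)→g](γ[y; COUNT(*)→d](S))) → 1

== RESULT ==
c | g
2 | 3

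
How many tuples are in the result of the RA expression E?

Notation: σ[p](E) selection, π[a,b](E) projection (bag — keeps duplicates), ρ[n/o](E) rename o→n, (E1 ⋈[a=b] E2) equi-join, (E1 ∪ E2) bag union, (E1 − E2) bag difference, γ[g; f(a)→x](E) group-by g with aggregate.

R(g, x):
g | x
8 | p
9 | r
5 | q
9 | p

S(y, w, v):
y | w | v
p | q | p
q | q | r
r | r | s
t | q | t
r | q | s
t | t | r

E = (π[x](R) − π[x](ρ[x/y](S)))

Row counts bottom-up:
  R → 4
  π[x](R) → 4
  S → 6
  ρ[x/y](S) → 6
  π[x](ρ[x/y](S)) → 6
  (π[x](R) − π[x](ρ[x/y](S))) → 1

|E| = 1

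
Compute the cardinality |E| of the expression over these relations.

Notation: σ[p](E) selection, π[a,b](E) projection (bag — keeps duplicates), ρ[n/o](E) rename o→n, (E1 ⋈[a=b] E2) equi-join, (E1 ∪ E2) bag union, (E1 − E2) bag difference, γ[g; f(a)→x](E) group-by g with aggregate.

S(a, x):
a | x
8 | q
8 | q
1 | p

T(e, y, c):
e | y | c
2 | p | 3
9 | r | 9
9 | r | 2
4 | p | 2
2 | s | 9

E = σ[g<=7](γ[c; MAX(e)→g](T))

Stepwise |·|:
  T → 5
  γ[c; MAX(e)→g](T) → 3
  σ[g<=7](γ[c; MAX(e)→g](T)) → 1

|E| = 1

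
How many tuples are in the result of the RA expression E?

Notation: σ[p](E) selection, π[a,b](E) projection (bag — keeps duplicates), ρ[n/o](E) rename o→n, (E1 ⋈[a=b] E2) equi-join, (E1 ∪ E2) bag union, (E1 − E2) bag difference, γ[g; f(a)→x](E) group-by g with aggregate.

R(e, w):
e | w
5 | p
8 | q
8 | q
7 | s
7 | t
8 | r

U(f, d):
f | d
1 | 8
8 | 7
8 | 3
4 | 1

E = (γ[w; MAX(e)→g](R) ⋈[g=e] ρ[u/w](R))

Row counts bottom-up:
  R → 6
  γ[w; MAX(e)→g](R) → 5
  R → 6
  ρ[u/w](R) → 6
  (γ[w; MAX(e)→g](R) ⋈[g=e] ρ[u/w](R)) → 11

|E| = 11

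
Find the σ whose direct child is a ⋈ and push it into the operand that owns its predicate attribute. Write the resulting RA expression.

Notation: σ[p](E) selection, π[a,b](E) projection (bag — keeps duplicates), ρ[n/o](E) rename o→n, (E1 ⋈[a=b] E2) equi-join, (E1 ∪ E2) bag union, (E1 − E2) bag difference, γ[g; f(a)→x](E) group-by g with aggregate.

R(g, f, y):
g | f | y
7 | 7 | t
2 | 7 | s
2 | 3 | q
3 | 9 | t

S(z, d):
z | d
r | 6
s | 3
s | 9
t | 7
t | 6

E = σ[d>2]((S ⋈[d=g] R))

σ filters on d, owned by the left side.
E' = (σ[d>2](S) ⋈[d=g] R)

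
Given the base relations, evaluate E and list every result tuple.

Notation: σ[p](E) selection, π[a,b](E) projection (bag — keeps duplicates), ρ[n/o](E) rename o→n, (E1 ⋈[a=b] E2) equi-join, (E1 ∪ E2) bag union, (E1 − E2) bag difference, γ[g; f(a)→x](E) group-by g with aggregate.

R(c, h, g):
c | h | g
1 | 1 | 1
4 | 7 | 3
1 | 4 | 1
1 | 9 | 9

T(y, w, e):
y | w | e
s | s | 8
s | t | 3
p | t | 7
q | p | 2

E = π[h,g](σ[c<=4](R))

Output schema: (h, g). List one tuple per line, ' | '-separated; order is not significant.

Row counts bottom-up:
  R → 4
  σ[c<=4](R) → 4
  π[h,g](σ[c<=4](R)) → 4

== RESULT ==
h | g
1 | 1
4 | 1
7 | 3
9 | 9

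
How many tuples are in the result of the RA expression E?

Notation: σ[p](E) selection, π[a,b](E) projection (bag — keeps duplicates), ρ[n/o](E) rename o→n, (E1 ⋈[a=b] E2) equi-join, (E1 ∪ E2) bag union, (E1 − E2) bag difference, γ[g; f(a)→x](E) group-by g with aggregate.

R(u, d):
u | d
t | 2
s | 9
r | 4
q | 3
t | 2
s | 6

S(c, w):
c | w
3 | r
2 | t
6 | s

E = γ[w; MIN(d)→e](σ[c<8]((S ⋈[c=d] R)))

Subexpression sizes:
  S → 3
  R → 6
  (S ⋈[c=d] R) → 4
  σ[c<8]((S ⋈[c=d] R)) → 4
  γ[w; MIN(d)→e](σ[c<8]((S ⋈[c=d] R))) → 3

|E| = 3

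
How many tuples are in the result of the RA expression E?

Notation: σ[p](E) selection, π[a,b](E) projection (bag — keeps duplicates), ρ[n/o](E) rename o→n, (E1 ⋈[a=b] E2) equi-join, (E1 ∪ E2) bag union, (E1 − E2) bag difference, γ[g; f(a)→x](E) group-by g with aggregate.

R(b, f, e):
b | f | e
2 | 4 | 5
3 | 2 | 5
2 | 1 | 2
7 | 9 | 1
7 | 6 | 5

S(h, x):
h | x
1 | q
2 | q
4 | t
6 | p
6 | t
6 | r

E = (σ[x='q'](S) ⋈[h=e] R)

Stepwise |·|:
  S → 6
  σ[x='q'](S) → 2
  R → 5
  (σ[x='q'](S) ⋈[h=e] R) → 2

|E| = 2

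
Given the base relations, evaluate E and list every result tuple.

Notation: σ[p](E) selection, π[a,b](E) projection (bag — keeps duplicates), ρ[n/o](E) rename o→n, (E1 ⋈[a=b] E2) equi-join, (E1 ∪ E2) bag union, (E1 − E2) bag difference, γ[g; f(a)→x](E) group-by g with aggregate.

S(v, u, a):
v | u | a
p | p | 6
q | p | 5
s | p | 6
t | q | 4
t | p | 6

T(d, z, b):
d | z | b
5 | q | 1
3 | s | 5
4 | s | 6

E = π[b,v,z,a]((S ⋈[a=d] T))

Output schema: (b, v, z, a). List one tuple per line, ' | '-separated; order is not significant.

Row counts bottom-up:
  S → 5
  T → 3
  (S ⋈[a=d] T) → 2
  π[b,v,z,a]((S ⋈[a=d] T)) → 2

== RESULT ==
b | v | z | a
1 | q | q | 5
6 | t | s | 4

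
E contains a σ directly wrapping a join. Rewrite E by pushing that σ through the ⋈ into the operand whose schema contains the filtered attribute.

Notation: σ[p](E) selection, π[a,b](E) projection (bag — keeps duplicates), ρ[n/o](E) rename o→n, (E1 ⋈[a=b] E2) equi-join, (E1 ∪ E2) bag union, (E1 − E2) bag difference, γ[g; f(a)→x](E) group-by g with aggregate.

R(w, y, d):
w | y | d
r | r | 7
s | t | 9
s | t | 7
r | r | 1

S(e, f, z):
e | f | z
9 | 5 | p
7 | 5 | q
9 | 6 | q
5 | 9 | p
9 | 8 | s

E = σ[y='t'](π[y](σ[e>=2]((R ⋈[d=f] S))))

σ filters on e, owned by the right side.
E' = σ[y='t'](π[y]((R ⋈[d=f] σ[e>=2](S))))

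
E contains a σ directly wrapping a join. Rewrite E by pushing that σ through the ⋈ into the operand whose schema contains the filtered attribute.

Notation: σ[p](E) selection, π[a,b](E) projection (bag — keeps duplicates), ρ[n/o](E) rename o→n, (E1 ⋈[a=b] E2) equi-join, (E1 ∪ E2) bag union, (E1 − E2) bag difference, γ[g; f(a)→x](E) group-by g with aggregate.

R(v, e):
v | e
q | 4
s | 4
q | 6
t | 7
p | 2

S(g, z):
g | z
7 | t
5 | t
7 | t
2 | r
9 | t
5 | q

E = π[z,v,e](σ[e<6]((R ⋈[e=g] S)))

σ filters on e, owned by the left side.
E' = π[z,v,e]((σ[e<6](R) ⋈[e=g] S))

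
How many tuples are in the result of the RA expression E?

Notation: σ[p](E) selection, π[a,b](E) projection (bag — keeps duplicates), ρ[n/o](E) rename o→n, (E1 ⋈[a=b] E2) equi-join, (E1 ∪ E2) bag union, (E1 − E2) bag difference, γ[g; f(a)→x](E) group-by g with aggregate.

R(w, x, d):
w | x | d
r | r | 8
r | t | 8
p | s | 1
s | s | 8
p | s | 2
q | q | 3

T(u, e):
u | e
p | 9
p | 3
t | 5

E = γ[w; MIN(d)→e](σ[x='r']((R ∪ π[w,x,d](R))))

Stepwise |·|:
  R → 6
  R → 6
  π[w,x,d](R) → 6
  (R ∪ π[w,x,d](R)) → 12
  σ[x='r']((R ∪ π[w,x,d](R))) → 2
  γ[w; MIN(d)→e](σ[x='r']((R ∪ π[w,x,d](R)))) → 1

|E| = 1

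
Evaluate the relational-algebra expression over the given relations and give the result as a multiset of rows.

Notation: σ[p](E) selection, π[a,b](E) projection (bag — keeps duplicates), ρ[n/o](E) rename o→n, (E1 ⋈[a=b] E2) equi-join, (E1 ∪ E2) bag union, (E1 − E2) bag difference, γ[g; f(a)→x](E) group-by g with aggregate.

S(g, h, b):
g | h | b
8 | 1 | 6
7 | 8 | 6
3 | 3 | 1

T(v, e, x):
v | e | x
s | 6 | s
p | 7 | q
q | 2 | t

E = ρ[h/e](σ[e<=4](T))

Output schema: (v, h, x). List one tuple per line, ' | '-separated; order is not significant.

Stepwise |·|:
  T → 3
  σ[e<=4](T) → 1
  ρ[h/e](σ[e<=4](T)) → 1

== RESULT ==
v | h | x
q | 2 | t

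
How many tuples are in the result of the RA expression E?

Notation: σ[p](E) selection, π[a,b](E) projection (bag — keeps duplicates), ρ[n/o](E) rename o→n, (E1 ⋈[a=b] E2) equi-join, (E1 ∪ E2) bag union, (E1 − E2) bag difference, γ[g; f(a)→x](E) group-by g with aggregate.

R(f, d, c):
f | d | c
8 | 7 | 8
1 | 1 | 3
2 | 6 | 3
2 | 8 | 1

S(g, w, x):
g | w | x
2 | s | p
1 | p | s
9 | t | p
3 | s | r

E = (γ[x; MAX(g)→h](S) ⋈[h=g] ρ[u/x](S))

Subexpression sizes:
  S → 4
  γ[x; MAX(g)→h](S) → 3
  S → 4
  ρ[u/x](S) → 4
  (γ[x; MAX(g)→h](S) ⋈[h=g] ρ[u/x](S)) → 3

|E| = 3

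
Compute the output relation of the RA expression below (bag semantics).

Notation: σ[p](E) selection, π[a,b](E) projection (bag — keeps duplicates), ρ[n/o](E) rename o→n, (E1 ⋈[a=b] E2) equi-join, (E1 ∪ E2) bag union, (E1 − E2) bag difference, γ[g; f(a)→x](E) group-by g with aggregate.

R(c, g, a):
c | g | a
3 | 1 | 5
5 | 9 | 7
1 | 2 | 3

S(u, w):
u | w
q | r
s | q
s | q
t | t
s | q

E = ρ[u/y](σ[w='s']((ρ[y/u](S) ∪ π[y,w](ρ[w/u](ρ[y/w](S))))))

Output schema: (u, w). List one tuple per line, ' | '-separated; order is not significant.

Row counts bottom-up:
  S → 5
  ρ[y/u](S) → 5
  S → 5
  ρ[y/w](S) → 5
  ρ[w/u](ρ[y/w](S)) → 5
  π[y,w](ρ[w/u](ρ[y/w](S))) → 5
  (ρ[y/u](S) ∪ π[y,w](ρ[w/u](ρ[y/w](S)))) → 10
  σ[w='s']((ρ[y/u](S) ∪ π[y,w](ρ[w/u](ρ[y/w](S))))) → 3
  ρ[u/y](σ[w='s']((ρ[y/u](S) ∪ π[y,w](ρ[w/u](ρ[y/w](S)))))) → 3

== RESULT ==
u | w
q | s
q | s
q | s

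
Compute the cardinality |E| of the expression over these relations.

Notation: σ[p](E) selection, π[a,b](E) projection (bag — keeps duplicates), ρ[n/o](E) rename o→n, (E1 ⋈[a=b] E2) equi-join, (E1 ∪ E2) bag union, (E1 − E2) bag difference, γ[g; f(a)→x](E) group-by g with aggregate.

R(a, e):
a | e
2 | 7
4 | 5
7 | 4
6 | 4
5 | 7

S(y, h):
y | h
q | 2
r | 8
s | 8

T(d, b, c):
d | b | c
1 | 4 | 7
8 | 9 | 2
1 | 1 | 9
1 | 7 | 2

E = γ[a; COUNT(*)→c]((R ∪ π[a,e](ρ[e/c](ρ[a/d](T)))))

Stepwise |·|:
  R → 5
  T → 4
  ρ[a/d](T) → 4
  ρ[e/c](ρ[a/d](T)) → 4
  π[a,e](ρ[e/c](ρ[a/d](T))) → 4
  (R ∪ π[a,e](ρ[e/c](ρ[a/d](T)))) → 9
  γ[a; COUNT(*)→c]((R ∪ π[a,e](ρ[e/c](ρ[a/d](T))))) → 7

|E| = 7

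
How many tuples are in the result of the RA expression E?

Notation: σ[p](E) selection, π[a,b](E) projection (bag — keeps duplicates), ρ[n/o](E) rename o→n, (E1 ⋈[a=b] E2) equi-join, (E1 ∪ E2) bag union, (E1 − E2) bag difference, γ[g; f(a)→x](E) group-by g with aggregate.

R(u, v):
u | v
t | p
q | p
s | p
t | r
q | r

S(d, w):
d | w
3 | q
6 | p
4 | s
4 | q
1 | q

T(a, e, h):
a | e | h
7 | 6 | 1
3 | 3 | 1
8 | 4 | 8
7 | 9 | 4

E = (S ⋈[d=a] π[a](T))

Row counts bottom-up:
  S → 5
  T → 4
  π[a](T) → 4
  (S ⋈[d=a] π[a](T)) → 1

|E| = 1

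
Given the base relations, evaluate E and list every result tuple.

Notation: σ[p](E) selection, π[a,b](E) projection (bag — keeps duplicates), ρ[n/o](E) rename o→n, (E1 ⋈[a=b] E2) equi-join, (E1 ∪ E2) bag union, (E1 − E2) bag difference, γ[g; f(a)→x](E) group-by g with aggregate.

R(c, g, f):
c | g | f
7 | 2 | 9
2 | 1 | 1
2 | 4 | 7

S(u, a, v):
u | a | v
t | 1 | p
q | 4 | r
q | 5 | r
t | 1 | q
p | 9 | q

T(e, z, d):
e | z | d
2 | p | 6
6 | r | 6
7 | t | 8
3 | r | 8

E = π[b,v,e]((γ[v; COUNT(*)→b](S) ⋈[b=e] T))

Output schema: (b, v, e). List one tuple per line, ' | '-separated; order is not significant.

Per-node cardinality:
  S → 5
  γ[v; COUNT(*)→b](S) → 3
  T → 4
  (γ[v; COUNT(*)→b](S) ⋈[b=e] T) → 2
  π[b,v,e]((γ[v; COUNT(*)→b](S) ⋈[b=e] T)) → 2

== RESULT ==
b | v | e
2 | q | 2
2 | r | 2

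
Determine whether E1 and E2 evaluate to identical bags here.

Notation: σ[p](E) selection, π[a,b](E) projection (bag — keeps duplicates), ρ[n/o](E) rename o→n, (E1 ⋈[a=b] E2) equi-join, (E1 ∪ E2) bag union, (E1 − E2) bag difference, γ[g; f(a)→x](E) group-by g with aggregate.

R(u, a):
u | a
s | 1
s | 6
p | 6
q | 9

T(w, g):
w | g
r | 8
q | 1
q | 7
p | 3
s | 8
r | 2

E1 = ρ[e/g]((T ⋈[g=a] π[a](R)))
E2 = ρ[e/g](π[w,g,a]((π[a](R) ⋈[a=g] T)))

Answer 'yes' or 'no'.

E1 per-node cardinality:
  T → 6
  R → 4
  π[a](R) → 4
  (T ⋈[g=a] π[a](R)) → 1
  ρ[e/g]((T ⋈[g=a] π[a](R))) → 1
E2 per-node cardinality:
  R → 4
  π[a](R) → 4
  T → 6
  (π[a](R) ⋈[a=g] T) → 1
  π[w,g,a]((π[a](R) ⋈[a=g] T)) → 1
  ρ[e/g](π[w,g,a]((π[a](R) ⋈[a=g] T))) → 1

E1 and E2 produce the same multiset:
w | e | a
q | 1 | 1

yes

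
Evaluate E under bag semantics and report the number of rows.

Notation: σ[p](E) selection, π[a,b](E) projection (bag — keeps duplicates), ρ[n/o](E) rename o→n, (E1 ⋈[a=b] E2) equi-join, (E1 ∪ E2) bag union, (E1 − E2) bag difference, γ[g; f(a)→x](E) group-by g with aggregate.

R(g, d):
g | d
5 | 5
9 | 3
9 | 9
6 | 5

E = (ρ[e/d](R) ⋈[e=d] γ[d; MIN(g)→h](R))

Per-node cardinality:
  R → 4
  ρ[e/d](R) → 4
  R → 4
  γ[d; MIN(g)→h](R) → 3
  (ρ[e/d](R) ⋈[e=d] γ[d; MIN(g)→h](R)) → 4

|E| = 4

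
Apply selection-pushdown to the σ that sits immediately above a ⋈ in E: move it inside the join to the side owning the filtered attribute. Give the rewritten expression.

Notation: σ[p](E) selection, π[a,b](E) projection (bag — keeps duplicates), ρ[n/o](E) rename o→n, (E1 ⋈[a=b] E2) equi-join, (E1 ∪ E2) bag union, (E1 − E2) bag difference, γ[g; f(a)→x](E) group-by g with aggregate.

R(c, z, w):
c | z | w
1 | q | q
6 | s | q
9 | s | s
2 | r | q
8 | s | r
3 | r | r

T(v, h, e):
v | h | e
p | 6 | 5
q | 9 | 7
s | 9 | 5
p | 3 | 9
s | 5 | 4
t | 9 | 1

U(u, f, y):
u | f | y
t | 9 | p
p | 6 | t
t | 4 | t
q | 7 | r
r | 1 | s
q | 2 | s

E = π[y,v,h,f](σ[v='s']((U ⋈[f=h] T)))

σ filters on v, owned by the right side.
E' = π[y,v,h,f]((U ⋈[f=h] σ[v='s'](T)))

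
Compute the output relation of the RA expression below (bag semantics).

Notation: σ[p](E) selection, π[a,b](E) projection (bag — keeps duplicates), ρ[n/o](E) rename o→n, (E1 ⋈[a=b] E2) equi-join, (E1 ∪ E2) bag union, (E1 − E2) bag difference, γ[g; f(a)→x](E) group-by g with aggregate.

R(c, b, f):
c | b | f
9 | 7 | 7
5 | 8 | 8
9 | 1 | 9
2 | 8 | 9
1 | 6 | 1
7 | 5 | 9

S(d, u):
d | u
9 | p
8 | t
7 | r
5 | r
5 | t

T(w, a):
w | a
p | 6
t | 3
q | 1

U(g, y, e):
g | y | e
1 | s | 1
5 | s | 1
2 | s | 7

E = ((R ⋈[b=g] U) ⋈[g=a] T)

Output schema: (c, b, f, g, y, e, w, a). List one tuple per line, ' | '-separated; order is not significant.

Per-node cardinality:
  R → 6
  U → 3
  (R ⋈[b=g] U) → 2
  T → 3
  ((R ⋈[b=g] U) ⋈[g=a] T) → 1

== RESULT ==
c | b | f | g | y | e | w | a
9 | 1 | 9 | 1 | s | 1 | q | 1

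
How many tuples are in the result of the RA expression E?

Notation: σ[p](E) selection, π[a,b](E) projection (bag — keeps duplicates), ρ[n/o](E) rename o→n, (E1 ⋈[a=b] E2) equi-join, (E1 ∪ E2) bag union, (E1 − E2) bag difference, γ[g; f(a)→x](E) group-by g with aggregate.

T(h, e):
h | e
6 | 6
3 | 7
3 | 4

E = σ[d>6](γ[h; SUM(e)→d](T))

Subexpression sizes:
  T → 3
  γ[h; SUM(e)→d](T) → 2
  σ[d>6](γ[h; SUM(e)→d](T)) → 1

|E| = 1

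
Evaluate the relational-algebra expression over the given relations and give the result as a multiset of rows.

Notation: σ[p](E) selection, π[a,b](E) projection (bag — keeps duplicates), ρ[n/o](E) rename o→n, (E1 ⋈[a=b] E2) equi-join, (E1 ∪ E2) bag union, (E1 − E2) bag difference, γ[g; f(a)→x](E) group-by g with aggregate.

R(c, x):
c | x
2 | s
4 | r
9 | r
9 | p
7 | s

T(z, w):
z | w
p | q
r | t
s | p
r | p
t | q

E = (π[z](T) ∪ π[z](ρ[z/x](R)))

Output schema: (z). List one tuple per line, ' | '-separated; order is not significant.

Stepwise |·|:
  T → 5
  π[z](T) → 5
  R → 5
  ρ[z/x](R) → 5
  π[z](ρ[z/x](R)) → 5
  (π[z](T) ∪ π[z](ρ[z/x](R))) → 10

== RESULT ==
z
p
p
r
r
r
r
s
s
s
t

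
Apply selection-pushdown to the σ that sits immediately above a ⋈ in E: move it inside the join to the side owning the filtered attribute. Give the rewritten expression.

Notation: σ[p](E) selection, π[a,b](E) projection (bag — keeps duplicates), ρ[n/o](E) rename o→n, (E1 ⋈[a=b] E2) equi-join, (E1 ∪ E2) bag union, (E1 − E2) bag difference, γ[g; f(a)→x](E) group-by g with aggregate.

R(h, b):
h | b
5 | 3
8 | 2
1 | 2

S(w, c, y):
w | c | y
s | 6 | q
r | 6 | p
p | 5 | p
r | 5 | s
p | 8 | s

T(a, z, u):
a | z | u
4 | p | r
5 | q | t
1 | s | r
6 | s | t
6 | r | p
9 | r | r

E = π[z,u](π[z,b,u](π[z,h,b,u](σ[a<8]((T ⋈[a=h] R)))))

σ filters on a, owned by the left side.
E' = π[z,u](π[z,b,u](π[z,h,b,u]((σ[a<8](T) ⋈[a=h] R))))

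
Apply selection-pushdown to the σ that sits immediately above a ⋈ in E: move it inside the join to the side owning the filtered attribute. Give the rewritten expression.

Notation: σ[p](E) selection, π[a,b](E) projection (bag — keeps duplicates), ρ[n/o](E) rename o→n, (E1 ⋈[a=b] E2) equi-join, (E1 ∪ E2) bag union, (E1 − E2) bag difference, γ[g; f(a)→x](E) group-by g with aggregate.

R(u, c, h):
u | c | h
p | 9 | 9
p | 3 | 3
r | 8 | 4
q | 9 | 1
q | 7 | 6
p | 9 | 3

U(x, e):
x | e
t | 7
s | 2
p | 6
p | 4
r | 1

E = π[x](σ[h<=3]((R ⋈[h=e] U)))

σ filters on h, owned by the left side.
E' = π[x]((σ[h<=3](R) ⋈[h=e] U))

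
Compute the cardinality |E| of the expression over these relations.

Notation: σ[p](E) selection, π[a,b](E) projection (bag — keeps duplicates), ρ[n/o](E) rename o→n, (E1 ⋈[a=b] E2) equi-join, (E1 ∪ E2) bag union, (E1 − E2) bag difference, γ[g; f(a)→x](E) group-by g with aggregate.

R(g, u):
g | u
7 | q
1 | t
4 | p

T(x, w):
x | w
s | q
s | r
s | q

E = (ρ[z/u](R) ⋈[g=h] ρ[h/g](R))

Subexpression sizes:
  R → 3
  ρ[z/u](R) → 3
  R → 3
  ρ[h/g](R) → 3
  (ρ[z/u](R) ⋈[g=h] ρ[h/g](R)) → 3

|E| = 3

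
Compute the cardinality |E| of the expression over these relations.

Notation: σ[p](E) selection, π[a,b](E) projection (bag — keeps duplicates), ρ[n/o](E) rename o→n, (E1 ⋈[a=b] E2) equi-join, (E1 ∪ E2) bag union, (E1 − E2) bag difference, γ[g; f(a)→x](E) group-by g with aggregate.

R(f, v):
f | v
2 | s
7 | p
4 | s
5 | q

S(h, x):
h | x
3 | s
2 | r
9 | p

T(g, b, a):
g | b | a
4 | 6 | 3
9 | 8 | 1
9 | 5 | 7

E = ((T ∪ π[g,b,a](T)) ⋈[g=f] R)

Per-node cardinality:
  T → 3
  T → 3
  π[g,b,a](T) → 3
  (T ∪ π[g,b,a](T)) → 6
  R → 4
  ((T ∪ π[g,b,a](T)) ⋈[g=f] R) → 2

|E| = 2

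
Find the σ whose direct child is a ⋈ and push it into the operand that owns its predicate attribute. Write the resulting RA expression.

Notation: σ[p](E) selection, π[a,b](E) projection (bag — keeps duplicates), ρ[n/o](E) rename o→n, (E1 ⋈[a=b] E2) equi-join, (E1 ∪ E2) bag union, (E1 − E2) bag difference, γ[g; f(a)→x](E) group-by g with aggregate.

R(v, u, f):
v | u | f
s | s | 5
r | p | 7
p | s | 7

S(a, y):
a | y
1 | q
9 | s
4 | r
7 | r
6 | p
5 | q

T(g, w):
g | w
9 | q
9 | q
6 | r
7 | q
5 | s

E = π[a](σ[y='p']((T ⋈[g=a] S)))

σ filters on y, owned by the right side.
E' = π[a]((T ⋈[g=a] σ[y='p'](S)))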